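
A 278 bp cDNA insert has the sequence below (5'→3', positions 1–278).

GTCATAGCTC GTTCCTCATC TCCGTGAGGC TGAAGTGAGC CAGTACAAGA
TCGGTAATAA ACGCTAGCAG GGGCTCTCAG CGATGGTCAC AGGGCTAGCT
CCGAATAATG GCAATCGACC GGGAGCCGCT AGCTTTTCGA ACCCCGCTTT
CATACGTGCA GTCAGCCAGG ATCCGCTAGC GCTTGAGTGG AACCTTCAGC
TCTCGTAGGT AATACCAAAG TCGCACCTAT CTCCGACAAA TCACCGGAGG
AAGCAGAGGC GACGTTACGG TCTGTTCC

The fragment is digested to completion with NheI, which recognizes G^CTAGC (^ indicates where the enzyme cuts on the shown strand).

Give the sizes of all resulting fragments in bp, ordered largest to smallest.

NheI sites (GCTAGC) start at positions 63, 94, 128, 175.
NheI cuts after the first base of each site, so after positions 63, 94, 128, 175.
Linear molecule, 4 cuts → 5 fragments:
  1–63 → 63 bp
  64–94 → 31 bp
  95–128 → 34 bp
  129–175 → 47 bp
  176–278 → 103 bp
Sorted largest to smallest: 103, 63, 47, 34, 31 bp.

103, 63, 47, 34, 31 bp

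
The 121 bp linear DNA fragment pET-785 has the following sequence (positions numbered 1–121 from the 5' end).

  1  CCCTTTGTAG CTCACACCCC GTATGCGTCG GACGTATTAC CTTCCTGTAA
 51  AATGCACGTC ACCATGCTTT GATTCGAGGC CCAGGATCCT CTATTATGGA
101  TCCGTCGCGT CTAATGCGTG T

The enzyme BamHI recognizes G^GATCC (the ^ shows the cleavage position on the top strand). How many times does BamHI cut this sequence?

2

GGATCC occurs starting at positions 84, 98.
BamHI cuts at 2 sites.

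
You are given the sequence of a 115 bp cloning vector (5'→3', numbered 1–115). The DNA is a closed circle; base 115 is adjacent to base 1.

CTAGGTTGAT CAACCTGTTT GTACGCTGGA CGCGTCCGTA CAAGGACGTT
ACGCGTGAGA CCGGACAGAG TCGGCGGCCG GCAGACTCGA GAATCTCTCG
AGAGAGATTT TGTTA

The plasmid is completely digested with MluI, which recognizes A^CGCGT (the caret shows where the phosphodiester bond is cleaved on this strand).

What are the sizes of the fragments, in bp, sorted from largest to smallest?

94, 21 bp

MluI sites (ACGCGT) start at positions 30, 51.
MluI cuts after the first base of each site, so after positions 30, 51.
Circular molecule, 2 cuts → 2 fragments:
  31–51 → 21 bp
  52–115 then 1–30 → 64 + 30 = 94 bp
Sorted largest to smallest: 94, 21 bp.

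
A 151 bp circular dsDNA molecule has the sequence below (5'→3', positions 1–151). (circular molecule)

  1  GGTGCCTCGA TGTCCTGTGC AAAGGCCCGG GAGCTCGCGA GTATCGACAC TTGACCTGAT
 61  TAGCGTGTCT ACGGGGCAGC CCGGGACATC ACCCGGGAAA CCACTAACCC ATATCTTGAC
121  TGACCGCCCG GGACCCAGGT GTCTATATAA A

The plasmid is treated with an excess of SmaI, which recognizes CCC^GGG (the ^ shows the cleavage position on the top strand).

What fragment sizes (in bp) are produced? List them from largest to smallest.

54, 50, 35, 12 bp

SmaI sites (CCCGGG) start at positions 26, 80, 92, 127.
SmaI cuts after base 3 of each site, so after positions 28, 82, 94, 129.
Circular molecule, 4 cuts → 4 fragments:
  29–82 → 54 bp
  83–94 → 12 bp
  95–129 → 35 bp
  130–151 then 1–28 → 22 + 28 = 50 bp
Sorted largest to smallest: 54, 50, 35, 12 bp.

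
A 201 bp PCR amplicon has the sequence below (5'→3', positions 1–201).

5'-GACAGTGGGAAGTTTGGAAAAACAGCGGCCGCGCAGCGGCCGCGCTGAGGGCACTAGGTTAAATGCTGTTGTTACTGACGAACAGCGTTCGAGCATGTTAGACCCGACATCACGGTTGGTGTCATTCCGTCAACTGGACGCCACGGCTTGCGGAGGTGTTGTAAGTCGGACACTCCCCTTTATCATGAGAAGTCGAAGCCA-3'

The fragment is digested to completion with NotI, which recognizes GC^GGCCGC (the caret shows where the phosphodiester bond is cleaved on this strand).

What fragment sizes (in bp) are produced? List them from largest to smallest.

NotI sites (GCGGCCGC) start at positions 25, 36.
NotI cuts after base 2 of each site, so after positions 26, 37.
Linear molecule, 2 cuts → 3 fragments:
  1–26 → 26 bp
  27–37 → 11 bp
  38–201 → 164 bp
Sorted largest to smallest: 164, 26, 11 bp.

164, 26, 11 bp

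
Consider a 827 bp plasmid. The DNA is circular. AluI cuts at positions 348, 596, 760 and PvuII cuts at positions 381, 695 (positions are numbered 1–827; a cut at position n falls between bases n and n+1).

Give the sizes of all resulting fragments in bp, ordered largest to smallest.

415, 215, 99, 65, 33 bp

Combined cut positions (sorted): 348, 381, 596, 695, 760.
Circular molecule, 5 cuts → 5 fragments:
  381 − 348 = 33 bp
  596 − 381 = 215 bp
  695 − 596 = 99 bp
  760 − 695 = 65 bp
  wrap: 827 − 760 + 348 = 415 bp
Sorted largest to smallest: 415, 215, 99, 65, 33 bp.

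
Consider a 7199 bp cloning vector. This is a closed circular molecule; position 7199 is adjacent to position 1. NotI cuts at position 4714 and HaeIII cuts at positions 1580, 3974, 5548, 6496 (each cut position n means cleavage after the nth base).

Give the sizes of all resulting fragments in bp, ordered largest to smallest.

2394, 2283, 948, 834, 740 bp

Combined cut positions (sorted): 1580, 3974, 4714, 5548, 6496.
Circular molecule, 5 cuts → 5 fragments:
  3974 − 1580 = 2394 bp
  4714 − 3974 = 740 bp
  5548 − 4714 = 834 bp
  6496 − 5548 = 948 bp
  wrap: 7199 − 6496 + 1580 = 2283 bp
Sorted largest to smallest: 2394, 2283, 948, 834, 740 bp.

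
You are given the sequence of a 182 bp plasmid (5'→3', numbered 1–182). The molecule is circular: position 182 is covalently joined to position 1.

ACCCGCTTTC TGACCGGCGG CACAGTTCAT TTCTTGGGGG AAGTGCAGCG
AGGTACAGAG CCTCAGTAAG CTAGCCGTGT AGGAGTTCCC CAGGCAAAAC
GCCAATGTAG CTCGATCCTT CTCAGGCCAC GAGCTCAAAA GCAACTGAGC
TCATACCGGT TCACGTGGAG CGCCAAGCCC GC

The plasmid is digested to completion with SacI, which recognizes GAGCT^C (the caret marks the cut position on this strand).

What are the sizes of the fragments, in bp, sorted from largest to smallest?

SacI sites (GAGCTC) start at positions 131, 147.
SacI cuts after base 5 of each site (before the last base), so after positions 135, 151.
Circular molecule, 2 cuts → 2 fragments:
  136–151 → 16 bp
  152–182 then 1–135 → 31 + 135 = 166 bp
Sorted largest to smallest: 166, 16 bp.

166, 16 bp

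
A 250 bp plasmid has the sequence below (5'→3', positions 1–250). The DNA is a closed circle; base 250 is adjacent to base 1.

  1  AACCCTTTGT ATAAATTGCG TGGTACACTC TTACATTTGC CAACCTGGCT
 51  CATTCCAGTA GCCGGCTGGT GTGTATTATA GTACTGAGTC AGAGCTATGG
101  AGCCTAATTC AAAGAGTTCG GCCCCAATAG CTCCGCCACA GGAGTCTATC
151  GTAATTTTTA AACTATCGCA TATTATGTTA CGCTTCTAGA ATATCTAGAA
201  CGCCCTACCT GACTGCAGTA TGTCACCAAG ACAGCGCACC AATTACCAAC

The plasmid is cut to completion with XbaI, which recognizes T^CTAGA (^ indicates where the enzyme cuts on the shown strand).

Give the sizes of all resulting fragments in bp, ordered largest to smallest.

XbaI sites (TCTAGA) start at positions 185, 194.
XbaI cuts after the first base of each site, so after positions 185, 194.
Circular molecule, 2 cuts → 2 fragments:
  186–194 → 9 bp
  195–250 then 1–185 → 56 + 185 = 241 bp
Sorted largest to smallest: 241, 9 bp.

241, 9 bp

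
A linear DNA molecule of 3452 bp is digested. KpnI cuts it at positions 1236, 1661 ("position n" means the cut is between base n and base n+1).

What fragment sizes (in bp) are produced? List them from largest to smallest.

1791, 1236, 425 bp

Linear molecule, 2 cuts → 3 fragments:
  1236 − 0 = 1236 bp
  1661 − 1236 = 425 bp
  3452 − 1661 = 1791 bp
Sorted largest to smallest: 1791, 1236, 425 bp.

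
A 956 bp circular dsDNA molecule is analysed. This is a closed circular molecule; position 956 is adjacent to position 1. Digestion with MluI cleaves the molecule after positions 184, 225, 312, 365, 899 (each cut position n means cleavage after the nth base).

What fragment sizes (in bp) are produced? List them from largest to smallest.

534, 241, 87, 53, 41 bp

Circular molecule, 5 cuts → 5 fragments:
  225 − 184 = 41 bp
  312 − 225 = 87 bp
  365 − 312 = 53 bp
  899 − 365 = 534 bp
  wrap: 956 − 899 + 184 = 241 bp
Sorted largest to smallest: 534, 241, 87, 53, 41 bp.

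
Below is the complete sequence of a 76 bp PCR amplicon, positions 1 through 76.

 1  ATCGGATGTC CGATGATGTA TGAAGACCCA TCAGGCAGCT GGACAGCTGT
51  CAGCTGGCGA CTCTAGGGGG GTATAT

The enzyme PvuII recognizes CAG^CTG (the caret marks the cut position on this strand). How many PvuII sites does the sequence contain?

CAGCTG occurs starting at positions 36, 44, 51.
PvuII cuts at 3 sites.

3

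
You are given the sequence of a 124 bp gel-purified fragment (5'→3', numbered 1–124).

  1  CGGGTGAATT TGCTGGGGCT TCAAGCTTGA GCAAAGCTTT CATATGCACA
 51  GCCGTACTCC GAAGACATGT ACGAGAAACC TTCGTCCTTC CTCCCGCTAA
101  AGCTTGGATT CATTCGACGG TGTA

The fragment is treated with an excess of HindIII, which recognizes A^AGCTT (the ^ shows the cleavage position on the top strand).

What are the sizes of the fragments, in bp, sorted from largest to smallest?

66, 24, 23, 11 bp

HindIII sites (AAGCTT) start at positions 23, 34, 100.
HindIII cuts after the first base of each site, so after positions 23, 34, 100.
Linear molecule, 3 cuts → 4 fragments:
  1–23 → 23 bp
  24–34 → 11 bp
  35–100 → 66 bp
  101–124 → 24 bp
Sorted largest to smallest: 66, 24, 23, 11 bp.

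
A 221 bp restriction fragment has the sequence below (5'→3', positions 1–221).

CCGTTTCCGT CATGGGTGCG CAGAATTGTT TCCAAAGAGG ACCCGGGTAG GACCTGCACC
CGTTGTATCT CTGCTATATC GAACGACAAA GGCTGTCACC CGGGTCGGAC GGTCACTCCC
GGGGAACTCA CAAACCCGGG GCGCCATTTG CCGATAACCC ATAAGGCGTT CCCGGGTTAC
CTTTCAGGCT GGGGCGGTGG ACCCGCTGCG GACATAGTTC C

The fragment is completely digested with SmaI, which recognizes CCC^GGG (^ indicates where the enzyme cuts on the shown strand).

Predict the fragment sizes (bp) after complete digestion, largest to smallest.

57, 48, 44, 36, 19, 17 bp

SmaI sites (CCCGGG) start at positions 42, 99, 118, 135, 171.
SmaI cuts after base 3 of each site, so after positions 44, 101, 120, 137, 173.
Linear molecule, 5 cuts → 6 fragments:
  1–44 → 44 bp
  45–101 → 57 bp
  102–120 → 19 bp
  121–137 → 17 bp
  138–173 → 36 bp
  174–221 → 48 bp
Sorted largest to smallest: 57, 48, 44, 36, 19, 17 bp.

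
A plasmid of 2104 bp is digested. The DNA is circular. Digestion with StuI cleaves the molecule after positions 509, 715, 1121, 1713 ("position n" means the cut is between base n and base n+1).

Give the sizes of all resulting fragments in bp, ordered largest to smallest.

900, 592, 406, 206 bp

Circular molecule, 4 cuts → 4 fragments:
  715 − 509 = 206 bp
  1121 − 715 = 406 bp
  1713 − 1121 = 592 bp
  wrap: 2104 − 1713 + 509 = 900 bp
Sorted largest to smallest: 900, 592, 406, 206 bp.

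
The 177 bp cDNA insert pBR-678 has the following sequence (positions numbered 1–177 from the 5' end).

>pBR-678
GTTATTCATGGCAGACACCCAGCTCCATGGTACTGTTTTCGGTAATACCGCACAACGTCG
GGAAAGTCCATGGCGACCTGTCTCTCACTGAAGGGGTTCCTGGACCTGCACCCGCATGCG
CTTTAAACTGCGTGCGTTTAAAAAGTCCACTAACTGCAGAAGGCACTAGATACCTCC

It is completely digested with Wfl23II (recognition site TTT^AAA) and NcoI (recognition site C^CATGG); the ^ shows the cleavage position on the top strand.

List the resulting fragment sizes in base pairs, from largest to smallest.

Wfl23II sites (TTTAAA) start at positions 122, 137.
Wfl23II cuts after base 3 of each site, so after positions 124, 139.
NcoI sites (CCATGG) start at positions 25, 68.
NcoI cuts after the first base of each site, so after positions 25, 68.
Combined cut positions: 25, 68, 124, 139.
Linear molecule, 4 cuts → 5 fragments:
  1–25 → 25 bp
  26–68 → 43 bp
  69–124 → 56 bp
  125–139 → 15 bp
  140–177 → 38 bp
Sorted largest to smallest: 56, 43, 38, 25, 15 bp.

56, 43, 38, 25, 15 bp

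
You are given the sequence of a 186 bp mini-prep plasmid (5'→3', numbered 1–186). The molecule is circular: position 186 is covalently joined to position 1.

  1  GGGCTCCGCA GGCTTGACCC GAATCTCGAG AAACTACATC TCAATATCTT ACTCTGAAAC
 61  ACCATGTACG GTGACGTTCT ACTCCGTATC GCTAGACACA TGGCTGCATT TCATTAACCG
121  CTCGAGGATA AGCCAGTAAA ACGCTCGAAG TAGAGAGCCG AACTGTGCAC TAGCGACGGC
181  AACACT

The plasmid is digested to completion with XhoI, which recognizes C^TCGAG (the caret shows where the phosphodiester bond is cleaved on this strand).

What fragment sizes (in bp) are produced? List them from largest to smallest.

XhoI sites (CTCGAG) start at positions 25, 121.
XhoI cuts after the first base of each site, so after positions 25, 121.
Circular molecule, 2 cuts → 2 fragments:
  26–121 → 96 bp
  122–186 then 1–25 → 65 + 25 = 90 bp
Sorted largest to smallest: 96, 90 bp.

96, 90 bp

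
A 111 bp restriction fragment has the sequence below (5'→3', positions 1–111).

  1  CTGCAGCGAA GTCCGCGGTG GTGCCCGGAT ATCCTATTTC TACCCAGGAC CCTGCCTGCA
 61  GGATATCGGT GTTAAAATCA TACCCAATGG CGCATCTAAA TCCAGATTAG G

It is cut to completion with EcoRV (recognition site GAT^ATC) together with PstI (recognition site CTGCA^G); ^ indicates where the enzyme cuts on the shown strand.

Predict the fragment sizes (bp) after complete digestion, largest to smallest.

47, 30, 25, 5, 4 bp

EcoRV sites (GATATC) start at positions 28, 62.
EcoRV cuts after base 3 of each site, so after positions 30, 64.
PstI sites (CTGCAG) start at positions 1, 56.
PstI cuts after base 5 of each site (before the last base), so after positions 5, 60.
Combined cut positions: 5, 30, 60, 64.
Linear molecule, 4 cuts → 5 fragments:
  1–5 → 5 bp
  6–30 → 25 bp
  31–60 → 30 bp
  61–64 → 4 bp
  65–111 → 47 bp
Sorted largest to smallest: 47, 30, 25, 5, 4 bp.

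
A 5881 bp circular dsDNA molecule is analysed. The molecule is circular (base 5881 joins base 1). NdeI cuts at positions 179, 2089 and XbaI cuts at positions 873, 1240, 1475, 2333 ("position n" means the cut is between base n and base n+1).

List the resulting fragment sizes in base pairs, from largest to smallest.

3727, 694, 614, 367, 244, 235 bp

Combined cut positions (sorted): 179, 873, 1240, 1475, 2089, 2333.
Circular molecule, 6 cuts → 6 fragments:
  873 − 179 = 694 bp
  1240 − 873 = 367 bp
  1475 − 1240 = 235 bp
  2089 − 1475 = 614 bp
  2333 − 2089 = 244 bp
  wrap: 5881 − 2333 + 179 = 3727 bp
Sorted largest to smallest: 3727, 694, 614, 367, 244, 235 bp.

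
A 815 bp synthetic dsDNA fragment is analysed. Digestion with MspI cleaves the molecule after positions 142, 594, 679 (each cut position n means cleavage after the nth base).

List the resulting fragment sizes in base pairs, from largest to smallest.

Linear molecule, 3 cuts → 4 fragments:
  142 − 0 = 142 bp
  594 − 142 = 452 bp
  679 − 594 = 85 bp
  815 − 679 = 136 bp
Sorted largest to smallest: 452, 142, 136, 85 bp.

452, 142, 136, 85 bp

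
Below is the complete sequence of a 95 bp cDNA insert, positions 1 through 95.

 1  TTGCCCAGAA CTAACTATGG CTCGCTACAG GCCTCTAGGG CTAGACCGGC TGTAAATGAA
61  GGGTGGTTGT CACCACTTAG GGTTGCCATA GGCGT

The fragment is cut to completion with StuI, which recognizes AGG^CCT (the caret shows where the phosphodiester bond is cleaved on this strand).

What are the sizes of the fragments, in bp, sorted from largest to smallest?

64, 31 bp

The StuI site (AGGCCT) starts at position 29.
StuI cuts after base 3 of each site, so after position 31.
Linear molecule, 1 cut → 2 fragments:
  1–31 → 31 bp
  32–95 → 64 bp
Sorted largest to smallest: 64, 31 bp.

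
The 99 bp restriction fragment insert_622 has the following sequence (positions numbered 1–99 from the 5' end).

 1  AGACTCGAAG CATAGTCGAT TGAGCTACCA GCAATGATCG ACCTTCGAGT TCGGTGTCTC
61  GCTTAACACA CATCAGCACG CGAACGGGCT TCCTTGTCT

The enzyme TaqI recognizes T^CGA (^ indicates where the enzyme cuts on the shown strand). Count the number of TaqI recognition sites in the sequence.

TCGA occurs starting at positions 5, 16, 38, 45.
TaqI cuts at 4 sites.

4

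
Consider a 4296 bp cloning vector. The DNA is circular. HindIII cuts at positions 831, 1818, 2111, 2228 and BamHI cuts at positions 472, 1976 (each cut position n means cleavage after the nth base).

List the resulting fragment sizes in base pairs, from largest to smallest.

2540, 987, 359, 158, 135, 117 bp

Combined cut positions (sorted): 472, 831, 1818, 1976, 2111, 2228.
Circular molecule, 6 cuts → 6 fragments:
  831 − 472 = 359 bp
  1818 − 831 = 987 bp
  1976 − 1818 = 158 bp
  2111 − 1976 = 135 bp
  2228 − 2111 = 117 bp
  wrap: 4296 − 2228 + 472 = 2540 bp
Sorted largest to smallest: 2540, 987, 359, 158, 135, 117 bp.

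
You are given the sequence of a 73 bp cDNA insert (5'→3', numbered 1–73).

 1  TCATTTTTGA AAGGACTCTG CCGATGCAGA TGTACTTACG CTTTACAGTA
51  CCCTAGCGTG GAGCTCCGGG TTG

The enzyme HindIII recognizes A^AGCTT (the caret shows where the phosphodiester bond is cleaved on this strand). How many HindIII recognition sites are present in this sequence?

No occurrence of AAGCTT is present in the sequence.
HindIII does not cut: 0 sites.

0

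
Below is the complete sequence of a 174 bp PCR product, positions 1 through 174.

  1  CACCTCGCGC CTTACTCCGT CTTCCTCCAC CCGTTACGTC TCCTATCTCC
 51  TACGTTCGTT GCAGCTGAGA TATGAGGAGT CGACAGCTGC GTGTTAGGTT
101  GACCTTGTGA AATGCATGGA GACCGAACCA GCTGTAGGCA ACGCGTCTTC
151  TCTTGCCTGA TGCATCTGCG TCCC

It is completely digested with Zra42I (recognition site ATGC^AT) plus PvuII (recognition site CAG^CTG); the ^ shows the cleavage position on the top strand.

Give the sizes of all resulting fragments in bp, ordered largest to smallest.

Zra42I sites (ATGCAT) start at positions 112, 160.
Zra42I cuts after base 4 of each site, so after positions 115, 163.
PvuII sites (CAGCTG) start at positions 62, 84, 129.
PvuII cuts after base 3 of each site, so after positions 64, 86, 131.
Combined cut positions: 64, 86, 115, 131, 163.
Linear molecule, 5 cuts → 6 fragments:
  1–64 → 64 bp
  65–86 → 22 bp
  87–115 → 29 bp
  116–131 → 16 bp
  132–163 → 32 bp
  164–174 → 11 bp
Sorted largest to smallest: 64, 32, 29, 22, 16, 11 bp.

64, 32, 29, 22, 16, 11 bp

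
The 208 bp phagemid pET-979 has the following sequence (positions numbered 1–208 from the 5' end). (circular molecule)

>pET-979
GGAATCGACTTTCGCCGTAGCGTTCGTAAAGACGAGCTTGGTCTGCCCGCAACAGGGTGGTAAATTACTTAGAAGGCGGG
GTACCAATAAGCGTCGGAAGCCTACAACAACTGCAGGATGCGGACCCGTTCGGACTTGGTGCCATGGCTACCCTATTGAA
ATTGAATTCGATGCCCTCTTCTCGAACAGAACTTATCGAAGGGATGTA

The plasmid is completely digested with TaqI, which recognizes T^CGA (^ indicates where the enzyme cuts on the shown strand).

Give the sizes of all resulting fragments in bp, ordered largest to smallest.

TaqI sites (TCGA) start at positions 5, 168, 182, 196.
TaqI cuts after the first base of each site, so after positions 5, 168, 182, 196.
Circular molecule, 4 cuts → 4 fragments:
  6–168 → 163 bp
  169–182 → 14 bp
  183–196 → 14 bp
  197–208 then 1–5 → 12 + 5 = 17 bp
Sorted largest to smallest: 163, 17, 14, 14 bp.

163, 17, 14, 14 bp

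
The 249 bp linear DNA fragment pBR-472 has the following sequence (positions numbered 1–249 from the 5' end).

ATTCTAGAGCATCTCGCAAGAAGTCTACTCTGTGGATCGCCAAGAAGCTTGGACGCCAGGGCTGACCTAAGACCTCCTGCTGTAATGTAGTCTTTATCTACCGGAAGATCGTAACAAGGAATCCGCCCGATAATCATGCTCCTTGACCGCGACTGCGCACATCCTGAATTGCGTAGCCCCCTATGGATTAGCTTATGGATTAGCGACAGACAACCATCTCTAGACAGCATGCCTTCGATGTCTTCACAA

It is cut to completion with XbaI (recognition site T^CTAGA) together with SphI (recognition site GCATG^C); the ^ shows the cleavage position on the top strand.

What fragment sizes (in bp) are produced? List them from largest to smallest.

216, 18, 12, 3 bp

XbaI sites (TCTAGA) start at positions 3, 219.
XbaI cuts after the first base of each site, so after positions 3, 219.
The SphI site (GCATGC) starts at position 227.
SphI cuts after base 5 of each site (before the last base), so after position 231.
Combined cut positions: 3, 219, 231.
Linear molecule, 3 cuts → 4 fragments:
  1–3 → 3 bp
  4–219 → 216 bp
  220–231 → 12 bp
  232–249 → 18 bp
Sorted largest to smallest: 216, 18, 12, 3 bp.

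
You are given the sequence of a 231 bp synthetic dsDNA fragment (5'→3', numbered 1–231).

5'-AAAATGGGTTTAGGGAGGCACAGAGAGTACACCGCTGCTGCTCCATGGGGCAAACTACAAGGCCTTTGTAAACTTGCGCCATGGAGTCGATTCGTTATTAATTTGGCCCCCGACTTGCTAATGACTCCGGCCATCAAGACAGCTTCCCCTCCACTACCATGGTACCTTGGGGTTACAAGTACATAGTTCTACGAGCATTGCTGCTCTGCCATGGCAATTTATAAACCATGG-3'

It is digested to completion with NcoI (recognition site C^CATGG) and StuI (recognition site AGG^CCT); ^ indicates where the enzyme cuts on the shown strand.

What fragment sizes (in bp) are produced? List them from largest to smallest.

NcoI sites (CCATGG) start at positions 43, 79, 157, 209, 226.
NcoI cuts after the first base of each site, so after positions 43, 79, 157, 209, 226.
The StuI site (AGGCCT) starts at position 60.
StuI cuts after base 3 of each site, so after position 62.
Combined cut positions: 43, 62, 79, 157, 209, 226.
Linear molecule, 6 cuts → 7 fragments:
  1–43 → 43 bp
  44–62 → 19 bp
  63–79 → 17 bp
  80–157 → 78 bp
  158–209 → 52 bp
  210–226 → 17 bp
  227–231 → 5 bp
Sorted largest to smallest: 78, 52, 43, 19, 17, 17, 5 bp.

78, 52, 43, 19, 17, 17, 5 bp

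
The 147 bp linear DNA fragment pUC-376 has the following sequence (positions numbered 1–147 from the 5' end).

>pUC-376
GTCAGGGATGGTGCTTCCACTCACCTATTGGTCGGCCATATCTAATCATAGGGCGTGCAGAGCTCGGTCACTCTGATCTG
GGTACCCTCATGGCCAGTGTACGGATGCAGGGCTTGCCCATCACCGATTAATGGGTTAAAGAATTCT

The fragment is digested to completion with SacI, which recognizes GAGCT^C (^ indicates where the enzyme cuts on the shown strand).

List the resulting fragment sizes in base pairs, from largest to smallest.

The SacI site (GAGCTC) starts at position 60.
SacI cuts after base 5 of each site (before the last base), so after position 64.
Linear molecule, 1 cut → 2 fragments:
  1–64 → 64 bp
  65–147 → 83 bp
Sorted largest to smallest: 83, 64 bp.

83, 64 bp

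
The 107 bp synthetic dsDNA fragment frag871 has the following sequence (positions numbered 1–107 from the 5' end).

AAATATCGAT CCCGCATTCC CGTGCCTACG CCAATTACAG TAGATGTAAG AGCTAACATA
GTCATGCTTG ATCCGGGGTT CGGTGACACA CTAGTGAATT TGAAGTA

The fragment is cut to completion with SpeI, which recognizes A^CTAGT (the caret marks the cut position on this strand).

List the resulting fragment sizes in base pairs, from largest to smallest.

The SpeI site (ACTAGT) starts at position 90.
SpeI cuts after the first base of each site, so after position 90.
Linear molecule, 1 cut → 2 fragments:
  1–90 → 90 bp
  91–107 → 17 bp
Sorted largest to smallest: 90, 17 bp.

90, 17 bp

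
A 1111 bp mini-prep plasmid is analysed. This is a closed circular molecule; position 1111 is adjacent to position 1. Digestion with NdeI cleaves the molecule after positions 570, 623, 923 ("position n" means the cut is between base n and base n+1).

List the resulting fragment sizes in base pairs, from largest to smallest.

Circular molecule, 3 cuts → 3 fragments:
  623 − 570 = 53 bp
  923 − 623 = 300 bp
  wrap: 1111 − 923 + 570 = 758 bp
Sorted largest to smallest: 758, 300, 53 bp.

758, 300, 53 bp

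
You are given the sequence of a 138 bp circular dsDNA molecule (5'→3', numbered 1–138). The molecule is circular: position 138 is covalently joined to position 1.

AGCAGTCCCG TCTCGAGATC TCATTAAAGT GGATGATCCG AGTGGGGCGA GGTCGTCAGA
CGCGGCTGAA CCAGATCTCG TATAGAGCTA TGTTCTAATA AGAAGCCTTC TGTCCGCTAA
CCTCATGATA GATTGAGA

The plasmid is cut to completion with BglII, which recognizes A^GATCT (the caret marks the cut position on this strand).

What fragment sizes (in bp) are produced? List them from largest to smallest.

81, 57 bp

BglII sites (AGATCT) start at positions 16, 73.
BglII cuts after the first base of each site, so after positions 16, 73.
Circular molecule, 2 cuts → 2 fragments:
  17–73 → 57 bp
  74–138 then 1–16 → 65 + 16 = 81 bp
Sorted largest to smallest: 81, 57 bp.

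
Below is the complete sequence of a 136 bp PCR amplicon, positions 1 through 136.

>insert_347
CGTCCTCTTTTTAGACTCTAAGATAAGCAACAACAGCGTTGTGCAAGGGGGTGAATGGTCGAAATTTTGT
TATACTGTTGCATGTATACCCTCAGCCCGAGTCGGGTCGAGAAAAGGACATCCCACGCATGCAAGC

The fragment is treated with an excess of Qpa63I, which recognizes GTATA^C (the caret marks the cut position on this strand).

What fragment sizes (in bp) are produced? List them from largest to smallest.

The Qpa63I site (GTATAC) starts at position 84.
Qpa63I cuts after base 5 of each site (before the last base), so after position 88.
Linear molecule, 1 cut → 2 fragments:
  1–88 → 88 bp
  89–136 → 48 bp
Sorted largest to smallest: 88, 48 bp.

88, 48 bp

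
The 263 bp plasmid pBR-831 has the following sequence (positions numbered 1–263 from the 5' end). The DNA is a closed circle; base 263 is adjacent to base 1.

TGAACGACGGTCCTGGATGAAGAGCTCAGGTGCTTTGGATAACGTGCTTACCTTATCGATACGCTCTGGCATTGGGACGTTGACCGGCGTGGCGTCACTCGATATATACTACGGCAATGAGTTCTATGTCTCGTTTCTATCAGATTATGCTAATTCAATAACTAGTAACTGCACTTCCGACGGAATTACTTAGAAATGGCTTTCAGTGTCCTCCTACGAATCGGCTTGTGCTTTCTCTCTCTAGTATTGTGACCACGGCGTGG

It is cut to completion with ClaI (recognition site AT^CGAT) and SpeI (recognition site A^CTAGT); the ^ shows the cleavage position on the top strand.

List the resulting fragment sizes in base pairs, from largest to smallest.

158, 105 bp

The ClaI site (ATCGAT) starts at position 55.
ClaI cuts after base 2 of each site, so after position 56.
The SpeI site (ACTAGT) starts at position 161.
SpeI cuts after the first base of each site, so after position 161.
Combined cut positions: 56, 161.
Circular molecule, 2 cuts → 2 fragments:
  57–161 → 105 bp
  162–263 then 1–56 → 102 + 56 = 158 bp
Sorted largest to smallest: 158, 105 bp.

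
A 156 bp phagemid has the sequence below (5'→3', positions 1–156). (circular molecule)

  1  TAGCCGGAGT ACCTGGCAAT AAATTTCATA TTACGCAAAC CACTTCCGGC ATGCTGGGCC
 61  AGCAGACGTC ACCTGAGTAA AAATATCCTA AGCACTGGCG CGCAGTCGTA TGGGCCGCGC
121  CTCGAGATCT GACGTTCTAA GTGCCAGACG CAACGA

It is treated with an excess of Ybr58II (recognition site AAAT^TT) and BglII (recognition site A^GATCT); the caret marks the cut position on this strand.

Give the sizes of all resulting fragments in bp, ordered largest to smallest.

101, 55 bp

The Ybr58II site (AAATTT) starts at position 21.
Ybr58II cuts after base 4 of each site, so after position 24.
The BglII site (AGATCT) starts at position 125.
BglII cuts after the first base of each site, so after position 125.
Combined cut positions: 24, 125.
Circular molecule, 2 cuts → 2 fragments:
  25–125 → 101 bp
  126–156 then 1–24 → 31 + 24 = 55 bp
Sorted largest to smallest: 101, 55 bp.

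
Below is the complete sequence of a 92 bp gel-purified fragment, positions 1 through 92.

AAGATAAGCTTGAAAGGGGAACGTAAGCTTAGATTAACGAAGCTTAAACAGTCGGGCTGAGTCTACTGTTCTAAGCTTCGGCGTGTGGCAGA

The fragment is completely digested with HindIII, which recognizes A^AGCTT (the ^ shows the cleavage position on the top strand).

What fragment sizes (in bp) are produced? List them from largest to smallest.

33, 19, 19, 15, 6 bp

HindIII sites (AAGCTT) start at positions 6, 25, 40, 73.
HindIII cuts after the first base of each site, so after positions 6, 25, 40, 73.
Linear molecule, 4 cuts → 5 fragments:
  1–6 → 6 bp
  7–25 → 19 bp
  26–40 → 15 bp
  41–73 → 33 bp
  74–92 → 19 bp
Sorted largest to smallest: 33, 19, 19, 15, 6 bp.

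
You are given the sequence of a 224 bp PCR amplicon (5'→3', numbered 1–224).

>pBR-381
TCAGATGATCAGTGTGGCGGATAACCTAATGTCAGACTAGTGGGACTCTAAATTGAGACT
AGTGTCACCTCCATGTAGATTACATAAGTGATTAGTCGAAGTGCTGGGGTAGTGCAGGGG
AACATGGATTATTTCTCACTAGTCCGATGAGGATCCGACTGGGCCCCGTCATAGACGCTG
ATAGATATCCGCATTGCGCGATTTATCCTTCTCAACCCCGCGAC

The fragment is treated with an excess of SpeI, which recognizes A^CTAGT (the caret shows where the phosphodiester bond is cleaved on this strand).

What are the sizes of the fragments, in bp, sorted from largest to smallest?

SpeI sites (ACTAGT) start at positions 36, 58, 138.
SpeI cuts after the first base of each site, so after positions 36, 58, 138.
Linear molecule, 3 cuts → 4 fragments:
  1–36 → 36 bp
  37–58 → 22 bp
  59–138 → 80 bp
  139–224 → 86 bp
Sorted largest to smallest: 86, 80, 36, 22 bp.

86, 80, 36, 22 bp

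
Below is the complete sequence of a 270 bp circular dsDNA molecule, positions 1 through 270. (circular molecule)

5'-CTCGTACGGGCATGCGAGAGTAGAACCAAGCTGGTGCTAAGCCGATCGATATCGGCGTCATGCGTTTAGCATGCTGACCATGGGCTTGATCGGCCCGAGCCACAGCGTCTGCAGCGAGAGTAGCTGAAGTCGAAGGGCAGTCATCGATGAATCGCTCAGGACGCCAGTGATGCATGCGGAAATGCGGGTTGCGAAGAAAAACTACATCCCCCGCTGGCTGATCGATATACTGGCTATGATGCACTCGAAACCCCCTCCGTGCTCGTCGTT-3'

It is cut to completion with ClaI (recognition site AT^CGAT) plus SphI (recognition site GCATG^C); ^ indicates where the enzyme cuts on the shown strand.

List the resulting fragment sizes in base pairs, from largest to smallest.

71, 62, 46, 32, 32, 27 bp

ClaI sites (ATCGAT) start at positions 45, 143, 221.
ClaI cuts after base 2 of each site, so after positions 46, 144, 222.
SphI sites (GCATGC) start at positions 10, 69, 172.
SphI cuts after base 5 of each site (before the last base), so after positions 14, 73, 176.
Combined cut positions: 14, 46, 73, 144, 176, 222.
Circular molecule, 6 cuts → 6 fragments:
  15–46 → 32 bp
  47–73 → 27 bp
  74–144 → 71 bp
  145–176 → 32 bp
  177–222 → 46 bp
  223–270 then 1–14 → 48 + 14 = 62 bp
Sorted largest to smallest: 71, 62, 46, 32, 32, 27 bp.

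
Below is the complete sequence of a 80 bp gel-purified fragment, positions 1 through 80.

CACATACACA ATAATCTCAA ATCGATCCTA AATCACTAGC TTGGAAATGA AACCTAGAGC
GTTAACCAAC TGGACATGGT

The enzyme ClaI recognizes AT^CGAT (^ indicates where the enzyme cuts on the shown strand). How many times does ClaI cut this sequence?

1

ATCGAT occurs starting at position 21.
ClaI cuts at 1 site.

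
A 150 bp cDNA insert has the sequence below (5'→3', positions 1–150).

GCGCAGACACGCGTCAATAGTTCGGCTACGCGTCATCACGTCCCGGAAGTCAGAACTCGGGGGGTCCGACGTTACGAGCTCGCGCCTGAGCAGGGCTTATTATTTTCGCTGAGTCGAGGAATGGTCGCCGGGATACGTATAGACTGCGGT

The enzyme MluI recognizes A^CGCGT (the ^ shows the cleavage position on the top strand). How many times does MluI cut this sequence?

ACGCGT occurs starting at positions 9, 28.
MluI cuts at 2 sites.

2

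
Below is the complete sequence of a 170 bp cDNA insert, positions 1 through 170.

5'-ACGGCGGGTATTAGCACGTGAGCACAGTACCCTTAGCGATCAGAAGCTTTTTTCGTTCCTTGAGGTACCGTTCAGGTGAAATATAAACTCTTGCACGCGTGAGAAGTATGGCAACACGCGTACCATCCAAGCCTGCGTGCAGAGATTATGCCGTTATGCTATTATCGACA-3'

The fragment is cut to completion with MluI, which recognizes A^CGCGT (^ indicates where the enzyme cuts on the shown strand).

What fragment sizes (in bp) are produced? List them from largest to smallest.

95, 54, 21 bp

MluI sites (ACGCGT) start at positions 95, 116.
MluI cuts after the first base of each site, so after positions 95, 116.
Linear molecule, 2 cuts → 3 fragments:
  1–95 → 95 bp
  96–116 → 21 bp
  117–170 → 54 bp
Sorted largest to smallest: 95, 54, 21 bp.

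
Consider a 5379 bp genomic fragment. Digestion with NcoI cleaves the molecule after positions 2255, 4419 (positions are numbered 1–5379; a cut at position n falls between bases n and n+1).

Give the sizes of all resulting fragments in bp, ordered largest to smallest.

2255, 2164, 960 bp

Linear molecule, 2 cuts → 3 fragments:
  2255 − 0 = 2255 bp
  4419 − 2255 = 2164 bp
  5379 − 4419 = 960 bp
Sorted largest to smallest: 2255, 2164, 960 bp.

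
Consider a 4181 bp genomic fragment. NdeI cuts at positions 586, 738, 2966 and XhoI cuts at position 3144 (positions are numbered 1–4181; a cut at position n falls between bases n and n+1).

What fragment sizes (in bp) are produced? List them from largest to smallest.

Combined cut positions (sorted): 586, 738, 2966, 3144.
Linear molecule, 4 cuts → 5 fragments:
  586 − 0 = 586 bp
  738 − 586 = 152 bp
  2966 − 738 = 2228 bp
  3144 − 2966 = 178 bp
  4181 − 3144 = 1037 bp
Sorted largest to smallest: 2228, 1037, 586, 178, 152 bp.

2228, 1037, 586, 178, 152 bp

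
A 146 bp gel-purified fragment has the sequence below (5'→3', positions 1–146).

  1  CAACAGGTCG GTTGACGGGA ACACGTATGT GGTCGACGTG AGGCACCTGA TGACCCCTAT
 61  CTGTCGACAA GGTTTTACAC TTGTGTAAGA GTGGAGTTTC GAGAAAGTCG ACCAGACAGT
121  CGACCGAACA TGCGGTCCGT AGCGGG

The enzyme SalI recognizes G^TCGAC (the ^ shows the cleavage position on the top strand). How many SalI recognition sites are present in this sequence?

GTCGAC occurs starting at positions 32, 63, 107, 119.
SalI cuts at 4 sites.

4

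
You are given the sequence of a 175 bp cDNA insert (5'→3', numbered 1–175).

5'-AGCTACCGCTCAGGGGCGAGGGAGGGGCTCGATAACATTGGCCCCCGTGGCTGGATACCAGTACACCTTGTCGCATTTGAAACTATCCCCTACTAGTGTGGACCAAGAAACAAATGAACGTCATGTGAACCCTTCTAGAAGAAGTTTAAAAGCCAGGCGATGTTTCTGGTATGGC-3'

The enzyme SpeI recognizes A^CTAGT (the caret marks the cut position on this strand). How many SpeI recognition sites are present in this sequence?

ACTAGT occurs starting at position 92.
SpeI cuts at 1 site.

1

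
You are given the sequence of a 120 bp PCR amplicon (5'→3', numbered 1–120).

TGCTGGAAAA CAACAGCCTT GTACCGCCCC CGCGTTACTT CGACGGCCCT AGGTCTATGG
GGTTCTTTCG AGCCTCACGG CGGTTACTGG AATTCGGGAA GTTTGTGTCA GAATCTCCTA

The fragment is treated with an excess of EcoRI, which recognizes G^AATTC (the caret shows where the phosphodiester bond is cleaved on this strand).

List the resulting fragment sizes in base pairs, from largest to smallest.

The EcoRI site (GAATTC) starts at position 90.
EcoRI cuts after the first base of each site, so after position 90.
Linear molecule, 1 cut → 2 fragments:
  1–90 → 90 bp
  91–120 → 30 bp
Sorted largest to smallest: 90, 30 bp.

90, 30 bp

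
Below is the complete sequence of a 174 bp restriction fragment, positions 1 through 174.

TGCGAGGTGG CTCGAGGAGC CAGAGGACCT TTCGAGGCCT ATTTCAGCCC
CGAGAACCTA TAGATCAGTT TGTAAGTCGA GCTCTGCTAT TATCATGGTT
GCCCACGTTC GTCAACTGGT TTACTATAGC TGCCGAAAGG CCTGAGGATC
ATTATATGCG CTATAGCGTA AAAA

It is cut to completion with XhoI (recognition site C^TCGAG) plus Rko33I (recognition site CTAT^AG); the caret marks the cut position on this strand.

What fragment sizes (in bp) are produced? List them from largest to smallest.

The XhoI site (CTCGAG) starts at position 11.
XhoI cuts after the first base of each site, so after position 11.
Rko33I sites (CTATAG) start at positions 58, 124, 161.
Rko33I cuts after base 4 of each site, so after positions 61, 127, 164.
Combined cut positions: 11, 61, 127, 164.
Linear molecule, 4 cuts → 5 fragments:
  1–11 → 11 bp
  12–61 → 50 bp
  62–127 → 66 bp
  128–164 → 37 bp
  165–174 → 10 bp
Sorted largest to smallest: 66, 50, 37, 11, 10 bp.

66, 50, 37, 11, 10 bp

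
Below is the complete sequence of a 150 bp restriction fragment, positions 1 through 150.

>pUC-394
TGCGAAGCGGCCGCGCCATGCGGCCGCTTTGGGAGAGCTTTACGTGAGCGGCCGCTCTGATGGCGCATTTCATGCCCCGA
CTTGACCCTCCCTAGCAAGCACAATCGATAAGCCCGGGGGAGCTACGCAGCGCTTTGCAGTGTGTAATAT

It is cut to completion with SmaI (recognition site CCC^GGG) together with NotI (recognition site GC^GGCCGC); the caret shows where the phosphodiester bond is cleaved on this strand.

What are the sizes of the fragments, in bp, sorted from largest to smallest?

66, 35, 28, 13, 8 bp

The SmaI site (CCCGGG) starts at position 113.
SmaI cuts after base 3 of each site, so after position 115.
NotI sites (GCGGCCGC) start at positions 7, 20, 48.
NotI cuts after base 2 of each site, so after positions 8, 21, 49.
Combined cut positions: 8, 21, 49, 115.
Linear molecule, 4 cuts → 5 fragments:
  1–8 → 8 bp
  9–21 → 13 bp
  22–49 → 28 bp
  50–115 → 66 bp
  116–150 → 35 bp
Sorted largest to smallest: 66, 35, 28, 13, 8 bp.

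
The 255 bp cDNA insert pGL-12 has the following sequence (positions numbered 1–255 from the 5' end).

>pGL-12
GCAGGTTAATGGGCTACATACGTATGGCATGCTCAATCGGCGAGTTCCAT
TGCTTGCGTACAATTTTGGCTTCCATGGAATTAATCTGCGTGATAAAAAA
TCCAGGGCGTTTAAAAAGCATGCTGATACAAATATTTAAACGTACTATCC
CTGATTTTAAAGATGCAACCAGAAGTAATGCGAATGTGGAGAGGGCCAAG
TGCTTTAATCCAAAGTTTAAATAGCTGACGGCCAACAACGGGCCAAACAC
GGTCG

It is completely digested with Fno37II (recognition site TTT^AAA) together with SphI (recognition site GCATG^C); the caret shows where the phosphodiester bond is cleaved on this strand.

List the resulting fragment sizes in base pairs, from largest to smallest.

81, 60, 37, 31, 21, 15, 10 bp

Fno37II sites (TTTAAA) start at positions 110, 135, 156, 216.
Fno37II cuts after base 3 of each site, so after positions 112, 137, 158, 218.
SphI sites (GCATGC) start at positions 27, 118.
SphI cuts after base 5 of each site (before the last base), so after positions 31, 122.
Combined cut positions: 31, 112, 122, 137, 158, 218.
Linear molecule, 6 cuts → 7 fragments:
  1–31 → 31 bp
  32–112 → 81 bp
  113–122 → 10 bp
  123–137 → 15 bp
  138–158 → 21 bp
  159–218 → 60 bp
  219–255 → 37 bp
Sorted largest to smallest: 81, 60, 37, 31, 21, 15, 10 bp.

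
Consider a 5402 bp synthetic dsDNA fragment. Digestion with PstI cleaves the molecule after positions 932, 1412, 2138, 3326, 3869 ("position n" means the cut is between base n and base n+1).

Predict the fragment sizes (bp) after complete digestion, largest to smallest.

Linear molecule, 5 cuts → 6 fragments:
  932 − 0 = 932 bp
  1412 − 932 = 480 bp
  2138 − 1412 = 726 bp
  3326 − 2138 = 1188 bp
  3869 − 3326 = 543 bp
  5402 − 3869 = 1533 bp
Sorted largest to smallest: 1533, 1188, 932, 726, 543, 480 bp.

1533, 1188, 932, 726, 543, 480 bp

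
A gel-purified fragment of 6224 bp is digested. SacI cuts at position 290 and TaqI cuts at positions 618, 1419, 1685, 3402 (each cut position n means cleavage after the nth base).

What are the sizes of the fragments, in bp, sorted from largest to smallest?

2822, 1717, 801, 328, 290, 266 bp

Combined cut positions (sorted): 290, 618, 1419, 1685, 3402.
Linear molecule, 5 cuts → 6 fragments:
  290 − 0 = 290 bp
  618 − 290 = 328 bp
  1419 − 618 = 801 bp
  1685 − 1419 = 266 bp
  3402 − 1685 = 1717 bp
  6224 − 3402 = 2822 bp
Sorted largest to smallest: 2822, 1717, 801, 328, 290, 266 bp.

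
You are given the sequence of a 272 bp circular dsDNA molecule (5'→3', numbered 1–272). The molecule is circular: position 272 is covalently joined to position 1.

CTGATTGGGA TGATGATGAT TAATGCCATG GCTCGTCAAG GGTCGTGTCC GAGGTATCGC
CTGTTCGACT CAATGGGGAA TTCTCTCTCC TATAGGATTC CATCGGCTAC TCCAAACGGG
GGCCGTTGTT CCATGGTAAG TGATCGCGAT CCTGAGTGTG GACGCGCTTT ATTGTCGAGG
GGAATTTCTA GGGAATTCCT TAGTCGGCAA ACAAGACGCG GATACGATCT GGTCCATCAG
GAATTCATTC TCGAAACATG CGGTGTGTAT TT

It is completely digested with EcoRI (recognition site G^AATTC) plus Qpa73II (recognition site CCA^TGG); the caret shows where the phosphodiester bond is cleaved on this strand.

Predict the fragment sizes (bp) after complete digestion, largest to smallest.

EcoRI sites (GAATTC) start at positions 78, 193, 241.
EcoRI cuts after the first base of each site, so after positions 78, 193, 241.
Qpa73II sites (CCATGG) start at positions 26, 131.
Qpa73II cuts after base 3 of each site, so after positions 28, 133.
Combined cut positions: 28, 78, 133, 193, 241.
Circular molecule, 5 cuts → 5 fragments:
  29–78 → 50 bp
  79–133 → 55 bp
  134–193 → 60 bp
  194–241 → 48 bp
  242–272 then 1–28 → 31 + 28 = 59 bp
Sorted largest to smallest: 60, 59, 55, 50, 48 bp.

60, 59, 55, 50, 48 bp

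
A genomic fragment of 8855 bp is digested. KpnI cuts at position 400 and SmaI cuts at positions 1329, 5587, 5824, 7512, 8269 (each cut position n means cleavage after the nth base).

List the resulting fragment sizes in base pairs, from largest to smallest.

4258, 1688, 929, 757, 586, 400, 237 bp

Combined cut positions (sorted): 400, 1329, 5587, 5824, 7512, 8269.
Linear molecule, 6 cuts → 7 fragments:
  400 − 0 = 400 bp
  1329 − 400 = 929 bp
  5587 − 1329 = 4258 bp
  5824 − 5587 = 237 bp
  7512 − 5824 = 1688 bp
  8269 − 7512 = 757 bp
  8855 − 8269 = 586 bp
Sorted largest to smallest: 4258, 1688, 929, 757, 586, 400, 237 bp.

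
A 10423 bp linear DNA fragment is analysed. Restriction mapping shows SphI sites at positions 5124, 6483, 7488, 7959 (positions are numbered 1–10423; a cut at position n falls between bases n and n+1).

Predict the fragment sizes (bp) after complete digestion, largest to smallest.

Linear molecule, 4 cuts → 5 fragments:
  5124 − 0 = 5124 bp
  6483 − 5124 = 1359 bp
  7488 − 6483 = 1005 bp
  7959 − 7488 = 471 bp
  10423 − 7959 = 2464 bp
Sorted largest to smallest: 5124, 2464, 1359, 1005, 471 bp.

5124, 2464, 1359, 1005, 471 bp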